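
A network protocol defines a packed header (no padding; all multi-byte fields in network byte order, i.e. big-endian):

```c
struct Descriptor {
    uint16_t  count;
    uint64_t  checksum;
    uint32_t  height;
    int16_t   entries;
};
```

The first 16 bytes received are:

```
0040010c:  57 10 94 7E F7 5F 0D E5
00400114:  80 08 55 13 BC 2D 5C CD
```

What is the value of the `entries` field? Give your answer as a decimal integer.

`entries` follows `count` (2 B), `checksum` (8 B), `height` (4 B), so it starts at offset 2 + 8 + 4 = 14 and occupies 2 bytes.
Bytes at offsets 14..15: 5C CD.
Big-endian: lowest address holds the most-significant byte.
The bytes are already most-significant first: 0x5CCD.
0x5CCD = 23757.

23757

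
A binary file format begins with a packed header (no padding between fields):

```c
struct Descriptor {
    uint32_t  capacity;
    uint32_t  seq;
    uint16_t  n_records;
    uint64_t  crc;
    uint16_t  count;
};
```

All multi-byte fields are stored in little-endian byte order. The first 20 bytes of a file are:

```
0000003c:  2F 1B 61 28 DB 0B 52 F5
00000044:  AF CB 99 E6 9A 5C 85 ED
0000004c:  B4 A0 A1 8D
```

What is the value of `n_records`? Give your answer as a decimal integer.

`n_records` follows `capacity` (4 B), `seq` (4 B), so it starts at offset 4 + 4 = 8 and occupies 2 bytes.
Bytes at offsets 8..9: AF CB.
In little-endian order the low byte comes first in memory.
Reassemble most-significant byte first: CB AF → 0xCBAF.
0xCBAF = 52143.

52143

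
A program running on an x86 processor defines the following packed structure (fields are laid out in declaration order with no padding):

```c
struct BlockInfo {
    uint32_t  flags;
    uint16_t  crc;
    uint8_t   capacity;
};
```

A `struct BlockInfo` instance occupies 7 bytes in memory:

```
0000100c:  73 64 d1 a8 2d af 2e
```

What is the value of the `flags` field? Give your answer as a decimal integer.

2832295027

`flags` is the first field, at byte offset 0, occupying 4 bytes.
Bytes at offsets 0..3: 73 64 D1 A8.
In little-endian order the low byte comes first in memory.
Reassemble most-significant byte first: A8 D1 64 73 → 0xA8D16473.
0xA8D16473 = 2832295027.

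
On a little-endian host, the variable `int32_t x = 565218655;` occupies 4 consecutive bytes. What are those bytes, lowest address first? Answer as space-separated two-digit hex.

5F 8D B0 21

565218655 in hexadecimal, padded to 32 bits, is 0x21B08D5F.
Split into bytes (most-significant first): 21 B0 8D 5F.
Little-endian: lowest address holds the least-significant byte.
So at ascending addresses the bytes are 5F 8D B0 21.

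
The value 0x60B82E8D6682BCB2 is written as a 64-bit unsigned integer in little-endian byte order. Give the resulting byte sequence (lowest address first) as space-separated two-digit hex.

Split into bytes (most-significant first): 60 B8 2E 8D 66 82 BC B2.
Little-endian: lowest address holds the least-significant byte.
So at ascending addresses the bytes are B2 BC 82 66 8D 2E B8 60.

B2 BC 82 66 8D 2E B8 60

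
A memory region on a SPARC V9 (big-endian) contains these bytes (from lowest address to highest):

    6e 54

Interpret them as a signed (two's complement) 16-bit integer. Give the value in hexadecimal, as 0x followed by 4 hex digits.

0x6E54

In big-endian order the high byte comes first in memory.
The bytes are already most-significant first: 0x6E54.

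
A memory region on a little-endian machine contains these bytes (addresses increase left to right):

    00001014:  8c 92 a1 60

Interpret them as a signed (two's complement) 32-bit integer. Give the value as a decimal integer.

Little-endian: lowest address holds the least-significant byte.
Reassemble most-significant byte first: 60 A1 92 8C → 0x60A1928C.
0x60A1928C = 1621201548.

1621201548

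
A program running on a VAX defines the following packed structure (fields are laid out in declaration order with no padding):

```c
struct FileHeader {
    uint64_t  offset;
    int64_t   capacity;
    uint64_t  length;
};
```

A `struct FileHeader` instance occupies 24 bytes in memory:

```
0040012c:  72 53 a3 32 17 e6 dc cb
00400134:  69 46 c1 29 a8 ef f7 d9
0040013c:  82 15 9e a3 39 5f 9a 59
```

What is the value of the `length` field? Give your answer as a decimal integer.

`length` follows `offset` (8 B), `capacity` (8 B), so it starts at offset 8 + 8 = 16 and occupies 8 bytes.
Bytes at offsets 16..23: 82 15 9E A3 39 5F 9A 59.
In little-endian order the low byte comes first in memory.
Reassemble most-significant byte first: 59 9A 5F 39 A3 9E 15 82 → 0x599A5F39A39E1582.
0x599A5F39A39E1582 = 6456577716951848322.

6456577716951848322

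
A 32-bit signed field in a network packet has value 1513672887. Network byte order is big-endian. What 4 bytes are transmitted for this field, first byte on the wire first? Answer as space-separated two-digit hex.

1513672887 in hexadecimal, padded to 32 bits, is 0x5A38D0B7.
Split into bytes (most-significant first): 5A 38 D0 B7.
In big-endian order the high byte comes first in memory.
So the memory order matches the most-significant-first order: 5A 38 D0 B7.

5A 38 D0 B7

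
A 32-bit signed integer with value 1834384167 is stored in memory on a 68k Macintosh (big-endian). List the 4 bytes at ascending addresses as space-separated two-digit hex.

1834384167 in hexadecimal, padded to 32 bits, is 0x6D567B27.
Split into bytes (most-significant first): 6D 56 7B 27.
Big-endian stores the most-significant byte at the lowest address.
So the memory order matches the most-significant-first order: 6D 56 7B 27.

6D 56 7B 27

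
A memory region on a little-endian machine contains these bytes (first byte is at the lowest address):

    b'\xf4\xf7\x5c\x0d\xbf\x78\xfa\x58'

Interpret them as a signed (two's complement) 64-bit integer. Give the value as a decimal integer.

Little-endian: lowest address holds the least-significant byte.
Reassemble most-significant byte first: 58 FA 78 BF 0D 5C F7 F4 → 0x58FA78BF0D5CF7F4.
0x58FA78BF0D5CF7F4 = 6411569781473605620.

6411569781473605620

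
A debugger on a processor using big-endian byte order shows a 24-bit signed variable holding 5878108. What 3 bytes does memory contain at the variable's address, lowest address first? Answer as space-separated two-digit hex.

5878108 in hexadecimal, padded to 24 bits, is 0x59B15C.
Split into bytes (most-significant first): 59 B1 5C.
Big-endian stores the most-significant byte at the lowest address.
So the memory order matches the most-significant-first order: 59 B1 5C.

59 B1 5C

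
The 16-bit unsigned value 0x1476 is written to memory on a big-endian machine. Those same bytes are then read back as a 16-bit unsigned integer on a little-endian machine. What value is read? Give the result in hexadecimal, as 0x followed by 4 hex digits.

Stored big-endian, the bytes at ascending addresses are 14 76.
Read back as little-endian, the first byte is least significant, giving 0x7614.

0x7614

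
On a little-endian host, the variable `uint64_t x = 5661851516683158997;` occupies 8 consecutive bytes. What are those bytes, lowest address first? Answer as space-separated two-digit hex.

D5 05 E8 E6 F4 EF 92 4E

5661851516683158997 in hexadecimal, padded to 64 bits, is 0x4E92EFF4E6E805D5.
Split into bytes (most-significant first): 4E 92 EF F4 E6 E8 05 D5.
Little-endian stores the least-significant byte at the lowest address.
So at ascending addresses the bytes are D5 05 E8 E6 F4 EF 92 4E.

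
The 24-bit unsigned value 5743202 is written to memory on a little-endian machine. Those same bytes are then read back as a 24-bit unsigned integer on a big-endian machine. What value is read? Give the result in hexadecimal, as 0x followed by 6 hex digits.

5743202 in 24-bit hexadecimal is 0x57A262.
Stored little-endian, the bytes at ascending addresses are 62 A2 57.
Read back as big-endian, the last byte is least significant, giving 0x62A257.

0x62A257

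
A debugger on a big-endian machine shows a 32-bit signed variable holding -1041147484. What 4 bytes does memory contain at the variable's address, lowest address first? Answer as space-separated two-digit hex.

Two's complement of -1041147484 in 32 bits: 1041147484 = 0x3E0EA65C; invert → 0xC1F159A3; add 1 → 0xC1F159A4.
Split into bytes (most-significant first): C1 F1 59 A4.
In big-endian order the high byte comes first in memory.
So the memory order matches the most-significant-first order: C1 F1 59 A4.

C1 F1 59 A4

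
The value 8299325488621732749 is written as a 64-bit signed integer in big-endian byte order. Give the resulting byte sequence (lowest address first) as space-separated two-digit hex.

8299325488621732749 in hexadecimal, padded to 64 bits, is 0x732D208F68A4C38D.
Split into bytes (most-significant first): 73 2D 20 8F 68 A4 C3 8D.
In big-endian order the high byte comes first in memory.
So the memory order matches the most-significant-first order: 73 2D 20 8F 68 A4 C3 8D.

73 2D 20 8F 68 A4 C3 8D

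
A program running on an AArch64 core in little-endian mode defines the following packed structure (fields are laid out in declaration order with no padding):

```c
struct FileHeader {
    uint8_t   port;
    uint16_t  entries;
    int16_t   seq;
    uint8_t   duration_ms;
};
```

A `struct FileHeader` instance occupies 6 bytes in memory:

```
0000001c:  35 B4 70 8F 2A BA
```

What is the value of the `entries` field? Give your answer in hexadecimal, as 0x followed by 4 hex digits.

0x70B4

`entries` follows `port` (1 byte), so it starts at byte offset 1 and occupies 2 bytes.
Bytes at offsets 1..2: B4 70.
In little-endian order the low byte comes first in memory.
Reassemble most-significant byte first: 70 B4 → 0x70B4.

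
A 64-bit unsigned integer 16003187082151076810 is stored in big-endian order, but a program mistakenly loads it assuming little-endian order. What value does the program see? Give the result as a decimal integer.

14565693263743620830

16003187082151076810 in 64-bit hexadecimal is 0xDE16BDDCD9BC23CA.
Stored big-endian, the bytes at ascending addresses are DE 16 BD DC D9 BC 23 CA.
Read back as little-endian, the first byte is least significant, giving 0xCA23BCD9DCBD16DE.
0xCA23BCD9DCBD16DE = 14565693263743620830.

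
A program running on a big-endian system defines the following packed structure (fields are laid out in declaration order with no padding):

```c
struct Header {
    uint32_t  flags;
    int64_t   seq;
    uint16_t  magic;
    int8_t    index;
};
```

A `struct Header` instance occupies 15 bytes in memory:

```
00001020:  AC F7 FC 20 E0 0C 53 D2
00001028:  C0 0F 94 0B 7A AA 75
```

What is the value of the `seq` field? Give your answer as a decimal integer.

`seq` follows `flags` (4 bytes), so it starts at byte offset 4 and occupies 8 bytes.
Bytes at offsets 4..11: E0 0C 53 D2 C0 0F 94 0B.
Big-endian stores the most-significant byte at the lowest address.
The bytes are already most-significant first: 0xE00C53D2C00F940B.
Top bit is set, so as a signed 64-bit value this is 0xE00C53D2C00F940B − 2^64 = -2302373144862682101.

-2302373144862682101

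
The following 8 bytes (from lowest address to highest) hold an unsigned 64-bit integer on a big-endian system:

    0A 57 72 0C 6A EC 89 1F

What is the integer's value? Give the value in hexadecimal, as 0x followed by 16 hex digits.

Big-endian stores the most-significant byte at the lowest address.
The bytes are already most-significant first: 0x0A57720C6AEC891F.

0x0A57720C6AEC891F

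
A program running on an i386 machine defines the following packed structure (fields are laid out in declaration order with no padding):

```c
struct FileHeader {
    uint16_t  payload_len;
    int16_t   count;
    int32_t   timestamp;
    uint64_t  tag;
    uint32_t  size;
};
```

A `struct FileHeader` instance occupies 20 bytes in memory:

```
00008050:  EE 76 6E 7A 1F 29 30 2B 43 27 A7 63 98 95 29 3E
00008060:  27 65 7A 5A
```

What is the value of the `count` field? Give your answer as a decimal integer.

`count` follows `payload_len` (2 bytes), so it starts at byte offset 2 and occupies 2 bytes.
Bytes at offsets 2..3: 6E 7A.
Little-endian: lowest address holds the least-significant byte.
Reassemble most-significant byte first: 7A 6E → 0x7A6E.
0x7A6E = 31342.

31342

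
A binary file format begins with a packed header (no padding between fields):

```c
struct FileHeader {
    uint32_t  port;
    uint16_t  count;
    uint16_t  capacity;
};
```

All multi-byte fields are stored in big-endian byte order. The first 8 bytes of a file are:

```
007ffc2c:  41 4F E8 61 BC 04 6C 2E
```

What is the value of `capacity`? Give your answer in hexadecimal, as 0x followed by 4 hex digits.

0x6C2E

`capacity` follows `port` (4 B), `count` (2 B), so it starts at offset 4 + 2 = 6 and occupies 2 bytes.
Bytes at offsets 6..7: 6C 2E.
Big-endian stores the most-significant byte at the lowest address.
The bytes are already most-significant first: 0x6C2E.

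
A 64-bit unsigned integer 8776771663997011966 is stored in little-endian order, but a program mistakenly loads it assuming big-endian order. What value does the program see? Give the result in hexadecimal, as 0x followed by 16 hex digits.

0xFE8741BB535BCD79

8776771663997011966 in 64-bit hexadecimal is 0x79CD5B53BB4187FE.
Stored little-endian, the bytes at ascending addresses are FE 87 41 BB 53 5B CD 79.
Read back as big-endian, the last byte is least significant, giving 0xFE8741BB535BCD79.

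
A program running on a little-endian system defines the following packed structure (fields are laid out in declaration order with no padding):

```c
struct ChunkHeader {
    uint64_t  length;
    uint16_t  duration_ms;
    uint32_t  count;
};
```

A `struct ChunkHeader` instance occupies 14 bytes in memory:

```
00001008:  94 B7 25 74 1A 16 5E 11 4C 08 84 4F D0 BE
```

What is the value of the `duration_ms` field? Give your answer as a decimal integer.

2124

`duration_ms` follows `length` (8 bytes), so it starts at byte offset 8 and occupies 2 bytes.
Bytes at offsets 8..9: 4C 08.
Little-endian stores the least-significant byte at the lowest address.
Reassemble most-significant byte first: 08 4C → 0x084C.
0x084C = 2124.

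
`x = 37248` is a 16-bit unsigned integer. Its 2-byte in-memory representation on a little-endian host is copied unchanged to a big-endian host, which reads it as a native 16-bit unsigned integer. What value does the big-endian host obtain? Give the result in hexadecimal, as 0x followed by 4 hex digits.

37248 in 16-bit hexadecimal is 0x9180.
Stored little-endian, the bytes at ascending addresses are 80 91.
Read back as big-endian, the last byte is least significant, giving 0x8091.

0x8091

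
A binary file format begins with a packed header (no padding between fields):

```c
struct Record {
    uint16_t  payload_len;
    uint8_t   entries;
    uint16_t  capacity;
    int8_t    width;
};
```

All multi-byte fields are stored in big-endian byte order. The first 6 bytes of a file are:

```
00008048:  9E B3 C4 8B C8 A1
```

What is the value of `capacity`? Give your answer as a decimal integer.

`capacity` follows `payload_len` (2 B), `entries` (1 B), so it starts at offset 2 + 1 = 3 and occupies 2 bytes.
Bytes at offsets 3..4: 8B C8.
Big-endian stores the most-significant byte at the lowest address.
The bytes are already most-significant first: 0x8BC8.
0x8BC8 = 35784.

35784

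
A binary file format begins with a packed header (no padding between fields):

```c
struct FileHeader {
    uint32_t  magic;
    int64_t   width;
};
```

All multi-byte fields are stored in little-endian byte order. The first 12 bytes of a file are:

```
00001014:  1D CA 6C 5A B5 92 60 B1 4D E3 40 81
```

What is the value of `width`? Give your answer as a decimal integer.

-9133050121479482699

`width` follows `magic` (4 bytes), so it starts at byte offset 4 and occupies 8 bytes.
Bytes at offsets 4..11: B5 92 60 B1 4D E3 40 81.
In little-endian order the low byte comes first in memory.
Reassemble most-significant byte first: 81 40 E3 4D B1 60 92 B5 → 0x8140E34DB16092B5.
Top bit is set, so as a signed 64-bit value this is 0x8140E34DB16092B5 − 2^64 = -9133050121479482699.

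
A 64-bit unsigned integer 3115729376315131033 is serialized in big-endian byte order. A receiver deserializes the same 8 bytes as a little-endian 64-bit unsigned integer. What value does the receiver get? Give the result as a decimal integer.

3115729376315131033 in 64-bit hexadecimal is 0x2B3D4B5C23834499.
Stored big-endian, the bytes at ascending addresses are 2B 3D 4B 5C 23 83 44 99.
Read back as little-endian, the first byte is least significant, giving 0x994483235C4B3D2B.
0x994483235C4B3D2B = 11044096374114827563.

11044096374114827563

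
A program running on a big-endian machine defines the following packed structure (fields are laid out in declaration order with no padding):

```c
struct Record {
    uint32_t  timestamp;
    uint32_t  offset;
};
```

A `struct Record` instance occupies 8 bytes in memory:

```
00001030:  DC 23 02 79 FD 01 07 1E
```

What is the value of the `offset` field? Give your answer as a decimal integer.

4244703006

`offset` follows `timestamp` (4 bytes), so it starts at byte offset 4 and occupies 4 bytes.
Bytes at offsets 4..7: FD 01 07 1E.
Big-endian stores the most-significant byte at the lowest address.
The bytes are already most-significant first: 0xFD01071E.
0xFD01071E = 4244703006.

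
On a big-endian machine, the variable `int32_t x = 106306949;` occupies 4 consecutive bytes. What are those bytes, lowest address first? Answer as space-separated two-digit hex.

06 56 1D 85

106306949 in hexadecimal, padded to 32 bits, is 0x06561D85.
Split into bytes (most-significant first): 06 56 1D 85.
In big-endian order the high byte comes first in memory.
So the memory order matches the most-significant-first order: 06 56 1D 85.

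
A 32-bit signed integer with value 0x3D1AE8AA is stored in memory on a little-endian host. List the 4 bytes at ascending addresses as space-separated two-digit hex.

AA E8 1A 3D

Split into bytes (most-significant first): 3D 1A E8 AA.
Little-endian: lowest address holds the least-significant byte.
So at ascending addresses the bytes are AA E8 1A 3D.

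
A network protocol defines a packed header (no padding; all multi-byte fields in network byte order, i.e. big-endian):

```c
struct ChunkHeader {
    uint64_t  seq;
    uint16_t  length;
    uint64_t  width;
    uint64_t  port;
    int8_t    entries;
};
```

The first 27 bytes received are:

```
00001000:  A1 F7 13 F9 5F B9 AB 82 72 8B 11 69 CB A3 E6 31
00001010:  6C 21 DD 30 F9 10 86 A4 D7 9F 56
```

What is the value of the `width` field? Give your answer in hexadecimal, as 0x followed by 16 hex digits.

0x1169CBA3E6316C21

`width` follows `seq` (8 B), `length` (2 B), so it starts at offset 8 + 2 = 10 and occupies 8 bytes.
Bytes at offsets 10..17: 11 69 CB A3 E6 31 6C 21.
Big-endian: lowest address holds the most-significant byte.
The bytes are already most-significant first: 0x1169CBA3E6316C21.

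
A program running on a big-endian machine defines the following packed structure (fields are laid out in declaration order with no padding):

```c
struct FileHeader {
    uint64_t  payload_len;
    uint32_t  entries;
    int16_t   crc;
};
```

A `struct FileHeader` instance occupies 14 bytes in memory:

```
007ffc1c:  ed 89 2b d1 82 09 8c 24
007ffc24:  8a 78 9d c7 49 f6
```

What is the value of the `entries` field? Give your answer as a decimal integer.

2323160519

`entries` follows `payload_len` (8 bytes), so it starts at byte offset 8 and occupies 4 bytes.
Bytes at offsets 8..11: 8A 78 9D C7.
Big-endian stores the most-significant byte at the lowest address.
The bytes are already most-significant first: 0x8A789DC7.
0x8A789DC7 = 2323160519.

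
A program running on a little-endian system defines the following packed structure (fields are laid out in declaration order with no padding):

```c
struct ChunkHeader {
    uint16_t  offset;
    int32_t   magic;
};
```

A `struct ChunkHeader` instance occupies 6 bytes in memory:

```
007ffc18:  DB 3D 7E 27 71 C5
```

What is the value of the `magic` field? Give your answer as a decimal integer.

`magic` follows `offset` (2 bytes), so it starts at byte offset 2 and occupies 4 bytes.
Bytes at offsets 2..5: 7E 27 71 C5.
Little-endian stores the least-significant byte at the lowest address.
Reassemble most-significant byte first: C5 71 27 7E → 0xC571277E.
Top bit is set, so as a signed 32-bit value this is 0xC571277E − 2^32 = -982440066.

-982440066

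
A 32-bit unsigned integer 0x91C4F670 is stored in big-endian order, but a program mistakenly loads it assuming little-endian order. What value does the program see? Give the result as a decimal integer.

Stored big-endian, the bytes at ascending addresses are 91 C4 F6 70.
Read back as little-endian, the first byte is least significant, giving 0x70F6C491.
0x70F6C491 = 1895220369.

1895220369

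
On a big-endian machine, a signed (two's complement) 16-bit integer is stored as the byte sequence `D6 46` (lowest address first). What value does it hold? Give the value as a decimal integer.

Big-endian: lowest address holds the most-significant byte.
The bytes are already most-significant first: 0xD646.
Top bit is set, so as a signed 16-bit value this is 0xD646 − 2^16 = -10682.

-10682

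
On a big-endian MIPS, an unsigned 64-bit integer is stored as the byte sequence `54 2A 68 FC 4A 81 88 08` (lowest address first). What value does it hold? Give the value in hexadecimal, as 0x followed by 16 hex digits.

0x542A68FC4A818808

Big-endian: lowest address holds the most-significant byte.
The bytes are already most-significant first: 0x542A68FC4A818808.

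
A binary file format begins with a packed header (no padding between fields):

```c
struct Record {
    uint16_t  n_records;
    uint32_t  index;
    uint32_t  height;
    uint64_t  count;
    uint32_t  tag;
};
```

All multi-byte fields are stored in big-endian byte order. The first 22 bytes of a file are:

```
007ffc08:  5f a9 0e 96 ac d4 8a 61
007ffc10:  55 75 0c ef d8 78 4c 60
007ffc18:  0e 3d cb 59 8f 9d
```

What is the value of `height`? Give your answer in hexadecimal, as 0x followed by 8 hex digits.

0x8A615575

`height` follows `n_records` (2 B), `index` (4 B), so it starts at offset 2 + 4 = 6 and occupies 4 bytes.
Bytes at offsets 6..9: 8A 61 55 75.
In big-endian order the high byte comes first in memory.
The bytes are already most-significant first: 0x8A615575.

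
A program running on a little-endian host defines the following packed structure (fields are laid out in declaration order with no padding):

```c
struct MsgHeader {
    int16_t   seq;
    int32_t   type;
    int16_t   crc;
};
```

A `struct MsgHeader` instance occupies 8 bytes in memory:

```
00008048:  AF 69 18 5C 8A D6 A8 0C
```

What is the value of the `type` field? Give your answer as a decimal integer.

`type` follows `seq` (2 bytes), so it starts at byte offset 2 and occupies 4 bytes.
Bytes at offsets 2..5: 18 5C 8A D6.
Little-endian: lowest address holds the least-significant byte.
Reassemble most-significant byte first: D6 8A 5C 18 → 0xD68A5C18.
Top bit is set, so as a signed 32-bit value this is 0xD68A5C18 − 2^32 = -695575528.

-695575528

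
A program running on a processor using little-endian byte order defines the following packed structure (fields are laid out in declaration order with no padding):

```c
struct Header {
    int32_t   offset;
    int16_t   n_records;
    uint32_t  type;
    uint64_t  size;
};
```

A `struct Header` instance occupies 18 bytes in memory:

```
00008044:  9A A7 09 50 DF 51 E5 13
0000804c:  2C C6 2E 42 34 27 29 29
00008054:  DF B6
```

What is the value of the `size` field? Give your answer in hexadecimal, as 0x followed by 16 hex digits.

`size` follows `offset` (4 B), `n_records` (2 B), `type` (4 B), so it starts at offset 4 + 2 + 4 = 10 and occupies 8 bytes.
Bytes at offsets 10..17: 2E 42 34 27 29 29 DF B6.
Little-endian stores the least-significant byte at the lowest address.
Reassemble most-significant byte first: B6 DF 29 29 27 34 42 2E → 0xB6DF29292734422E.

0xB6DF29292734422E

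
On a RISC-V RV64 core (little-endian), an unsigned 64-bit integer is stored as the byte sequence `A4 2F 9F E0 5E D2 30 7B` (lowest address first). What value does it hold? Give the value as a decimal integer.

8876826170484535204

In little-endian order the low byte comes first in memory.
Reassemble most-significant byte first: 7B 30 D2 5E E0 9F 2F A4 → 0x7B30D25EE09F2FA4.
0x7B30D25EE09F2FA4 = 8876826170484535204.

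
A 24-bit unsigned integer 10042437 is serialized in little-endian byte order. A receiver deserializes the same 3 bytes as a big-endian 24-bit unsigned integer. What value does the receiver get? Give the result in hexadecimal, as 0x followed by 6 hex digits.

0x453C99

10042437 in 24-bit hexadecimal is 0x993C45.
Stored little-endian, the bytes at ascending addresses are 45 3C 99.
Read back as big-endian, the last byte is least significant, giving 0x453C99.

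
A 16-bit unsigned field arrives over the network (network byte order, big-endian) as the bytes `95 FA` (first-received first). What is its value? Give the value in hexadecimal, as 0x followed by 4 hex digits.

In big-endian order the high byte comes first in memory.
The bytes are already most-significant first: 0x95FA.

0x95FA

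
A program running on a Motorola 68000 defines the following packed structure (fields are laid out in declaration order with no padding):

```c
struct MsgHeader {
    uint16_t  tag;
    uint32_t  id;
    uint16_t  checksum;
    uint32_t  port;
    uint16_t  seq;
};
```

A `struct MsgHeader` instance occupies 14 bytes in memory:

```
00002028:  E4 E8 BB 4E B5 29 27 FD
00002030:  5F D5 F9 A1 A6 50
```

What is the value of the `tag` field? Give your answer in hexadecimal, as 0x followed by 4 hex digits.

0xE4E8

`tag` is the first field, at byte offset 0, occupying 2 bytes.
Bytes at offsets 0..1: E4 E8.
Big-endian: lowest address holds the most-significant byte.
The bytes are already most-significant first: 0xE4E8.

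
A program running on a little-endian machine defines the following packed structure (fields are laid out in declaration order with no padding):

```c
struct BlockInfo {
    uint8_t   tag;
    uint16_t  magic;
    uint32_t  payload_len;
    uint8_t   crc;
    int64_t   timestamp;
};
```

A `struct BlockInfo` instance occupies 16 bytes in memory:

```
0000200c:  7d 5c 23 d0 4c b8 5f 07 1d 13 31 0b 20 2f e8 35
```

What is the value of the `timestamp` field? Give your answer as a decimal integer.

`timestamp` follows `tag` (1 B), `magic` (2 B), `payload_len` (4 B), `crc` (1 B), so it starts at offset 1 + 2 + 4 + 1 = 8 and occupies 8 bytes.
Bytes at offsets 8..15: 1D 13 31 0B 20 2F E8 35.
Little-endian: lowest address holds the least-significant byte.
Reassemble most-significant byte first: 35 E8 2F 20 0B 31 13 1D → 0x35E82F200B31131D.
0x35E82F200B31131D = 3884406493280277277.

3884406493280277277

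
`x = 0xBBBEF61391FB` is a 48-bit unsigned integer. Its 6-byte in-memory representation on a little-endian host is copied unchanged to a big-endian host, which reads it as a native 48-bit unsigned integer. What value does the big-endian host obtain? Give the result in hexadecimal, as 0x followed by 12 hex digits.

0xFB9113F6BEBB

Stored little-endian, the bytes at ascending addresses are FB 91 13 F6 BE BB.
Read back as big-endian, the last byte is least significant, giving 0xFB9113F6BEBB.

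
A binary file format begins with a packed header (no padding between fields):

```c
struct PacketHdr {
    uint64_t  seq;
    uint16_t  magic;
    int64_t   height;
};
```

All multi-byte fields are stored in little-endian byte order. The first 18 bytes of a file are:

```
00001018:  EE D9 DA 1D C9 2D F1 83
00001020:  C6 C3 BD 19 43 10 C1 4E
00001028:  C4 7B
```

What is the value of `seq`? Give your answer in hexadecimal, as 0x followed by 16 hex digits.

0x83F12DC91DDAD9EE

`seq` is the first field, at byte offset 0, occupying 8 bytes.
Bytes at offsets 0..7: EE D9 DA 1D C9 2D F1 83.
Little-endian: lowest address holds the least-significant byte.
Reassemble most-significant byte first: 83 F1 2D C9 1D DA D9 EE → 0x83F12DC91DDAD9EE.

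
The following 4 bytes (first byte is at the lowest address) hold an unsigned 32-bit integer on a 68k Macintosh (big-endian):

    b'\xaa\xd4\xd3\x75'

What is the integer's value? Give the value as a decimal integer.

Big-endian: lowest address holds the most-significant byte.
The bytes are already most-significant first: 0xAAD4D375.
0xAAD4D375 = 2866074485.

2866074485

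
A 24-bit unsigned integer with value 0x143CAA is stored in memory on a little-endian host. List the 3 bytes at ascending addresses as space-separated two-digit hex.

Split into bytes (most-significant first): 14 3C AA.
In little-endian order the low byte comes first in memory.
So at ascending addresses the bytes are AA 3C 14.

AA 3C 14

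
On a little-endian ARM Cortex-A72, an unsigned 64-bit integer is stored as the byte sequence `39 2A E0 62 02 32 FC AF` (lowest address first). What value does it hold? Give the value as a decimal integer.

12681065636598655545

Little-endian: lowest address holds the least-significant byte.
Reassemble most-significant byte first: AF FC 32 02 62 E0 2A 39 → 0xAFFC320262E02A39.
0xAFFC320262E02A39 = 12681065636598655545.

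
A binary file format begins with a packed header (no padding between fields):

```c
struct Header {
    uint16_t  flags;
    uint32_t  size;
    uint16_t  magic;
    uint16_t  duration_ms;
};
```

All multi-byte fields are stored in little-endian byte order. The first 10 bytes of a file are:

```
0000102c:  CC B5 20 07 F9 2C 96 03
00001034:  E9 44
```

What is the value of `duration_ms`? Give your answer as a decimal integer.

`duration_ms` follows `flags` (2 B), `size` (4 B), `magic` (2 B), so it starts at offset 2 + 4 + 2 = 8 and occupies 2 bytes.
Bytes at offsets 8..9: E9 44.
Little-endian: lowest address holds the least-significant byte.
Reassemble most-significant byte first: 44 E9 → 0x44E9.
0x44E9 = 17641.

17641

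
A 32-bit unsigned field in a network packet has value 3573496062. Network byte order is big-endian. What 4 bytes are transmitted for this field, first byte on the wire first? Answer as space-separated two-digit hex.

D4 FF 38 FE

3573496062 in hexadecimal, padded to 32 bits, is 0xD4FF38FE.
Split into bytes (most-significant first): D4 FF 38 FE.
Big-endian stores the most-significant byte at the lowest address.
So the memory order matches the most-significant-first order: D4 FF 38 FE.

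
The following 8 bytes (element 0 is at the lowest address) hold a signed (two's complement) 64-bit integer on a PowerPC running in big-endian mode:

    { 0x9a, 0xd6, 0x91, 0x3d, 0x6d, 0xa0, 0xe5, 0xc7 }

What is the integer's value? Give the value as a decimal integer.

-7289479253834275385

In big-endian order the high byte comes first in memory.
The bytes are already most-significant first: 0x9AD6913D6DA0E5C7.
Top bit is set, so as a signed 64-bit value this is 0x9AD6913D6DA0E5C7 − 2^64 = -7289479253834275385.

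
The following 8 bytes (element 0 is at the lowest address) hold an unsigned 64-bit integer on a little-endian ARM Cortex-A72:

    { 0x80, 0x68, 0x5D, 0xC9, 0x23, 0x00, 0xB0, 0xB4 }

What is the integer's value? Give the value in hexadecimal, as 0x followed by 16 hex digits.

In little-endian order the low byte comes first in memory.
Reassemble most-significant byte first: B4 B0 00 23 C9 5D 68 80 → 0xB4B00023C95D6880.

0xB4B00023C95D6880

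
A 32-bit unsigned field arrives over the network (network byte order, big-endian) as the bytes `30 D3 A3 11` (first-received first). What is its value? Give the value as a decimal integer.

819176209

Big-endian: lowest address holds the most-significant byte.
The bytes are already most-significant first: 0x30D3A311.
0x30D3A311 = 819176209.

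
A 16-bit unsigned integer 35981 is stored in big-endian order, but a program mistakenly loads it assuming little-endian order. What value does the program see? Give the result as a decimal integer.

35981 in 16-bit hexadecimal is 0x8C8D.
Stored big-endian, the bytes at ascending addresses are 8C 8D.
Read back as little-endian, the first byte is least significant, giving 0x8D8C.
0x8D8C = 36236.

36236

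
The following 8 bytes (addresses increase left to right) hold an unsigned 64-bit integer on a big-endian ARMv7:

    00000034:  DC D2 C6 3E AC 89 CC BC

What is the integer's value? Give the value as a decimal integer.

15911998405938367676

In big-endian order the high byte comes first in memory.
The bytes are already most-significant first: 0xDCD2C63EAC89CCBC.
0xDCD2C63EAC89CCBC = 15911998405938367676.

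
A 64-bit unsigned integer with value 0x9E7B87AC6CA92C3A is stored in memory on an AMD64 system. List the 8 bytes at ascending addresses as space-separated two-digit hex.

3A 2C A9 6C AC 87 7B 9E

Split into bytes (most-significant first): 9E 7B 87 AC 6C A9 2C 3A.
Little-endian stores the least-significant byte at the lowest address.
So at ascending addresses the bytes are 3A 2C A9 6C AC 87 7B 9E.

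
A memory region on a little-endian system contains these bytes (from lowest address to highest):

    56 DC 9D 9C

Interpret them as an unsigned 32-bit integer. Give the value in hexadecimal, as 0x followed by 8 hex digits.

Little-endian stores the least-significant byte at the lowest address.
Reassemble most-significant byte first: 9C 9D DC 56 → 0x9C9DDC56.

0x9C9DDC56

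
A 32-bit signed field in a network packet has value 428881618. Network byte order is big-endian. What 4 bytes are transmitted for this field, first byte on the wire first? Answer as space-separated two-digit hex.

19 90 36 D2

428881618 in hexadecimal, padded to 32 bits, is 0x199036D2.
Split into bytes (most-significant first): 19 90 36 D2.
Big-endian stores the most-significant byte at the lowest address.
So the memory order matches the most-significant-first order: 19 90 36 D2.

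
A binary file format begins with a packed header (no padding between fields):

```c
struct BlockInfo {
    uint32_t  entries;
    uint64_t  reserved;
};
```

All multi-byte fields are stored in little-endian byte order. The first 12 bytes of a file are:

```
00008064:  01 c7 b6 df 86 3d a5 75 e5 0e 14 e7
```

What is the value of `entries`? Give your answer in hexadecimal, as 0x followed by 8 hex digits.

0xDFB6C701

`entries` is the first field, at byte offset 0, occupying 4 bytes.
Bytes at offsets 0..3: 01 C7 B6 DF.
Little-endian stores the least-significant byte at the lowest address.
Reassemble most-significant byte first: DF B6 C7 01 → 0xDFB6C701.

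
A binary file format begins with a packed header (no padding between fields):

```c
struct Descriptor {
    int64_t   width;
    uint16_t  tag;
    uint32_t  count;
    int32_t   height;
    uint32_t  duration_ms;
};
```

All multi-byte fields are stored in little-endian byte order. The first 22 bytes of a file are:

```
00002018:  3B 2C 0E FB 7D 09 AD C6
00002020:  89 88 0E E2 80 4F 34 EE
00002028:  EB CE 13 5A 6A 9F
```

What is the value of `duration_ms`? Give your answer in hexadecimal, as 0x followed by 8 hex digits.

`duration_ms` follows `width` (8 B), `tag` (2 B), `count` (4 B), `height` (4 B), so it starts at offset 8 + 2 + 4 + 4 = 18 and occupies 4 bytes.
Bytes at offsets 18..21: 13 5A 6A 9F.
In little-endian order the low byte comes first in memory.
Reassemble most-significant byte first: 9F 6A 5A 13 → 0x9F6A5A13.

0x9F6A5A13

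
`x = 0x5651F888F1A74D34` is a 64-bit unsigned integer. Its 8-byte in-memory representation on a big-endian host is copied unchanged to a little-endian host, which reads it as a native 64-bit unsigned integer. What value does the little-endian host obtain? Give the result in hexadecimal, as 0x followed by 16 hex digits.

0x344DA7F188F85156

Stored big-endian, the bytes at ascending addresses are 56 51 F8 88 F1 A7 4D 34.
Read back as little-endian, the first byte is least significant, giving 0x344DA7F188F85156.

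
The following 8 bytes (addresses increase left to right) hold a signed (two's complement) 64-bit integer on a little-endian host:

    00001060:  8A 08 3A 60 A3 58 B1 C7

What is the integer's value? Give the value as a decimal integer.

In little-endian order the low byte comes first in memory.
Reassemble most-significant byte first: C7 B1 58 A3 60 3A 08 8A → 0xC7B158A3603A088A.
Top bit is set, so as a signed 64-bit value this is 0xC7B158A3603A088A − 2^64 = -4057364330566776694.

-4057364330566776694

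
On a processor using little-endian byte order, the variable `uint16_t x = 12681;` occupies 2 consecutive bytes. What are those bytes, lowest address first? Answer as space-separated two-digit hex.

89 31

12681 in hexadecimal, padded to 16 bits, is 0x3189.
Split into bytes (most-significant first): 31 89.
Little-endian stores the least-significant byte at the lowest address.
So at ascending addresses the bytes are 89 31.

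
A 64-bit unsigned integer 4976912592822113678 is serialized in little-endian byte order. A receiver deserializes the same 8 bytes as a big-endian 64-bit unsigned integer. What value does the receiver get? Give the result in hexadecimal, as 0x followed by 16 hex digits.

0x8E955465A28B1145

4976912592822113678 in 64-bit hexadecimal is 0x45118BA26554958E.
Stored little-endian, the bytes at ascending addresses are 8E 95 54 65 A2 8B 11 45.
Read back as big-endian, the last byte is least significant, giving 0x8E955465A28B1145.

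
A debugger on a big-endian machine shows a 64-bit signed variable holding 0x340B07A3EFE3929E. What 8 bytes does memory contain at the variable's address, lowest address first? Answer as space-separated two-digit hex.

Split into bytes (most-significant first): 34 0B 07 A3 EF E3 92 9E.
Big-endian stores the most-significant byte at the lowest address.
So the memory order matches the most-significant-first order: 34 0B 07 A3 EF E3 92 9E.

34 0B 07 A3 EF E3 92 9E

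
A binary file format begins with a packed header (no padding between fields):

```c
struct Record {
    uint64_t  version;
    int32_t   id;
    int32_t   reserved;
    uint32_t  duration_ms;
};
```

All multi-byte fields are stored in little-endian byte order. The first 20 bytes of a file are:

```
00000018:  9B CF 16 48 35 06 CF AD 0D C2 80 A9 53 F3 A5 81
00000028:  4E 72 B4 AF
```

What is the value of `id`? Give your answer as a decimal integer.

`id` follows `version` (8 bytes), so it starts at byte offset 8 and occupies 4 bytes.
Bytes at offsets 8..11: 0D C2 80 A9.
Little-endian stores the least-significant byte at the lowest address.
Reassemble most-significant byte first: A9 80 C2 0D → 0xA980C20D.
Top bit is set, so as a signed 32-bit value this is 0xA980C20D − 2^32 = -1451179507.

-1451179507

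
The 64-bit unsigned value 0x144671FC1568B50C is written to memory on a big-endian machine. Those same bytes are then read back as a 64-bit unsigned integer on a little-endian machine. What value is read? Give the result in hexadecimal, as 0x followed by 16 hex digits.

0x0CB56815FC714614

Stored big-endian, the bytes at ascending addresses are 14 46 71 FC 15 68 B5 0C.
Read back as little-endian, the first byte is least significant, giving 0x0CB56815FC714614.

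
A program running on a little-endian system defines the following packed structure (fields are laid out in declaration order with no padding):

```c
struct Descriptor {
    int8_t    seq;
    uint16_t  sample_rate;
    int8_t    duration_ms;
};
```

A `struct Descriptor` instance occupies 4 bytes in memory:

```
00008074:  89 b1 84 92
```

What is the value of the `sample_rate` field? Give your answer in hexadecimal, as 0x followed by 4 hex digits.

`sample_rate` follows `seq` (1 byte), so it starts at byte offset 1 and occupies 2 bytes.
Bytes at offsets 1..2: B1 84.
In little-endian order the low byte comes first in memory.
Reassemble most-significant byte first: 84 B1 → 0x84B1.

0x84B1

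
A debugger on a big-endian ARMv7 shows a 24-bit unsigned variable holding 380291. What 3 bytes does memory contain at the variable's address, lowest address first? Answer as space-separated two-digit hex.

380291 in hexadecimal, padded to 24 bits, is 0x05CD83.
Split into bytes (most-significant first): 05 CD 83.
Big-endian: lowest address holds the most-significant byte.
So the memory order matches the most-significant-first order: 05 CD 83.

05 CD 83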